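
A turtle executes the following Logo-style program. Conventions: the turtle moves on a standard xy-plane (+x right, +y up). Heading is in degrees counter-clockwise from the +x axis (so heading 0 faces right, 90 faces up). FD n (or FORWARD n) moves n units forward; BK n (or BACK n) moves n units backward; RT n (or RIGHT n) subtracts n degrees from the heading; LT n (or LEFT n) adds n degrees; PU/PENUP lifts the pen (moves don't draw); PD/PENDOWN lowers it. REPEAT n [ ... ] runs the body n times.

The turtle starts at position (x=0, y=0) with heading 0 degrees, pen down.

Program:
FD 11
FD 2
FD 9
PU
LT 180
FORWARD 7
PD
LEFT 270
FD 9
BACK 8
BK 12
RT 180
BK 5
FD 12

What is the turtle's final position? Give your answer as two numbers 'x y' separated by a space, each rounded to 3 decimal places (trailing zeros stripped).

Answer: 15 -18

Derivation:
Executing turtle program step by step:
Start: pos=(0,0), heading=0, pen down
FD 11: (0,0) -> (11,0) [heading=0, draw]
FD 2: (11,0) -> (13,0) [heading=0, draw]
FD 9: (13,0) -> (22,0) [heading=0, draw]
PU: pen up
LT 180: heading 0 -> 180
FD 7: (22,0) -> (15,0) [heading=180, move]
PD: pen down
LT 270: heading 180 -> 90
FD 9: (15,0) -> (15,9) [heading=90, draw]
BK 8: (15,9) -> (15,1) [heading=90, draw]
BK 12: (15,1) -> (15,-11) [heading=90, draw]
RT 180: heading 90 -> 270
BK 5: (15,-11) -> (15,-6) [heading=270, draw]
FD 12: (15,-6) -> (15,-18) [heading=270, draw]
Final: pos=(15,-18), heading=270, 8 segment(s) drawn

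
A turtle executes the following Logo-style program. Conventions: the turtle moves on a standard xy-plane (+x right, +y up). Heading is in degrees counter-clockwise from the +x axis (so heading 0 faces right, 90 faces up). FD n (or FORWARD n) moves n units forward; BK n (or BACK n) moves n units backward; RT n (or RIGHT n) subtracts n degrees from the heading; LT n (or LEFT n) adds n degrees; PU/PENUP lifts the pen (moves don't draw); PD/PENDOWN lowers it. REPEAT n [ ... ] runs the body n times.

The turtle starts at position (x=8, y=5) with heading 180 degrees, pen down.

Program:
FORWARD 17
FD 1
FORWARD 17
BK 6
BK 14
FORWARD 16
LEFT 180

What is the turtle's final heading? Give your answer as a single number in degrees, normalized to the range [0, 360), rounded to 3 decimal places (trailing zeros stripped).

Answer: 0

Derivation:
Executing turtle program step by step:
Start: pos=(8,5), heading=180, pen down
FD 17: (8,5) -> (-9,5) [heading=180, draw]
FD 1: (-9,5) -> (-10,5) [heading=180, draw]
FD 17: (-10,5) -> (-27,5) [heading=180, draw]
BK 6: (-27,5) -> (-21,5) [heading=180, draw]
BK 14: (-21,5) -> (-7,5) [heading=180, draw]
FD 16: (-7,5) -> (-23,5) [heading=180, draw]
LT 180: heading 180 -> 0
Final: pos=(-23,5), heading=0, 6 segment(s) drawn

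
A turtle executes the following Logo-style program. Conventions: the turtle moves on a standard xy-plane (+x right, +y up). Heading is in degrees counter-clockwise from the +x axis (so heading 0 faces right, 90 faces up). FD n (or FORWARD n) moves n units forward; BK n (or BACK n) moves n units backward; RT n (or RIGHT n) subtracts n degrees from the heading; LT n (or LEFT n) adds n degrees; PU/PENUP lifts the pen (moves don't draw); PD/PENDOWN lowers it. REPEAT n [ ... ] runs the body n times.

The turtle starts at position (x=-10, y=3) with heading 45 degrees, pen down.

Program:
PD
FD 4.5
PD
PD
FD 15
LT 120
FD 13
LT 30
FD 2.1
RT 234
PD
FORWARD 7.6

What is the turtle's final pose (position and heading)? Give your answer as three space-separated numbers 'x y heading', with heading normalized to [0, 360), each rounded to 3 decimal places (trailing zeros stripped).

Executing turtle program step by step:
Start: pos=(-10,3), heading=45, pen down
PD: pen down
FD 4.5: (-10,3) -> (-6.818,6.182) [heading=45, draw]
PD: pen down
PD: pen down
FD 15: (-6.818,6.182) -> (3.789,16.789) [heading=45, draw]
LT 120: heading 45 -> 165
FD 13: (3.789,16.789) -> (-8.768,20.153) [heading=165, draw]
LT 30: heading 165 -> 195
FD 2.1: (-8.768,20.153) -> (-10.797,19.61) [heading=195, draw]
RT 234: heading 195 -> 321
PD: pen down
FD 7.6: (-10.797,19.61) -> (-4.891,14.827) [heading=321, draw]
Final: pos=(-4.891,14.827), heading=321, 5 segment(s) drawn

Answer: -4.891 14.827 321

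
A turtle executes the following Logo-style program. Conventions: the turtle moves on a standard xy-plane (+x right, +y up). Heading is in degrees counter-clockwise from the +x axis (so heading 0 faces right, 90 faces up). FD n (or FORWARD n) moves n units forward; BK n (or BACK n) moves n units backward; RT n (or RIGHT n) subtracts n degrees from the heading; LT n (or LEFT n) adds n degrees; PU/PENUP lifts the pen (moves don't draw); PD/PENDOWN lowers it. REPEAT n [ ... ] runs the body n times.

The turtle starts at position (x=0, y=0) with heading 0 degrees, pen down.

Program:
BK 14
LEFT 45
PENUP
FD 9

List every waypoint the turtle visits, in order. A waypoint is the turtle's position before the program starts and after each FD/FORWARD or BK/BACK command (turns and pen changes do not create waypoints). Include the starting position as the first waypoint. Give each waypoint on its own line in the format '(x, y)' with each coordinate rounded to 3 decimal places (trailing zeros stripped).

Executing turtle program step by step:
Start: pos=(0,0), heading=0, pen down
BK 14: (0,0) -> (-14,0) [heading=0, draw]
LT 45: heading 0 -> 45
PU: pen up
FD 9: (-14,0) -> (-7.636,6.364) [heading=45, move]
Final: pos=(-7.636,6.364), heading=45, 1 segment(s) drawn
Waypoints (3 total):
(0, 0)
(-14, 0)
(-7.636, 6.364)

Answer: (0, 0)
(-14, 0)
(-7.636, 6.364)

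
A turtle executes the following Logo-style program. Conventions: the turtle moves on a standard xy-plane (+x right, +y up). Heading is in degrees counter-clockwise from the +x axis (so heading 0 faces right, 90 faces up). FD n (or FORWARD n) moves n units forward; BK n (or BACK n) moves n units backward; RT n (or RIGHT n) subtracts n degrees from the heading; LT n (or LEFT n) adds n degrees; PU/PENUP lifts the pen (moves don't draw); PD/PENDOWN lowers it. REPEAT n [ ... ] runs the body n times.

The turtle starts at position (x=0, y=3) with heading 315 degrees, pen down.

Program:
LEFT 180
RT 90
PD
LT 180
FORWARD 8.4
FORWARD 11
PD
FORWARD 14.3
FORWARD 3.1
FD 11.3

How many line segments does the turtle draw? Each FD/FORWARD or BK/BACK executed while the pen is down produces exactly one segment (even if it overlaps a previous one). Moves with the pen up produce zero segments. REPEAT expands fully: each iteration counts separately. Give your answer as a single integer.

Executing turtle program step by step:
Start: pos=(0,3), heading=315, pen down
LT 180: heading 315 -> 135
RT 90: heading 135 -> 45
PD: pen down
LT 180: heading 45 -> 225
FD 8.4: (0,3) -> (-5.94,-2.94) [heading=225, draw]
FD 11: (-5.94,-2.94) -> (-13.718,-10.718) [heading=225, draw]
PD: pen down
FD 14.3: (-13.718,-10.718) -> (-23.829,-20.829) [heading=225, draw]
FD 3.1: (-23.829,-20.829) -> (-26.022,-23.022) [heading=225, draw]
FD 11.3: (-26.022,-23.022) -> (-34.012,-31.012) [heading=225, draw]
Final: pos=(-34.012,-31.012), heading=225, 5 segment(s) drawn
Segments drawn: 5

Answer: 5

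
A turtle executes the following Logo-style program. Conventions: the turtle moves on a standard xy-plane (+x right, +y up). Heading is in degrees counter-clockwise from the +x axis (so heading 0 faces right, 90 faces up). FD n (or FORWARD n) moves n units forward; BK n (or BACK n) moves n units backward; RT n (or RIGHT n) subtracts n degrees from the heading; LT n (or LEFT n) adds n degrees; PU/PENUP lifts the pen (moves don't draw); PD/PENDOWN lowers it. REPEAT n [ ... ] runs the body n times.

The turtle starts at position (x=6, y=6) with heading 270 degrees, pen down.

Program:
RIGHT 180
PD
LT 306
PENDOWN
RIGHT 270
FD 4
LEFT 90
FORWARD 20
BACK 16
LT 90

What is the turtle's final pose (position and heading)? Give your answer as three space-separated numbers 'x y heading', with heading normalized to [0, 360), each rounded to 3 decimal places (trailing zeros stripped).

Answer: 0.413 6.885 306

Derivation:
Executing turtle program step by step:
Start: pos=(6,6), heading=270, pen down
RT 180: heading 270 -> 90
PD: pen down
LT 306: heading 90 -> 36
PD: pen down
RT 270: heading 36 -> 126
FD 4: (6,6) -> (3.649,9.236) [heading=126, draw]
LT 90: heading 126 -> 216
FD 20: (3.649,9.236) -> (-12.531,-2.52) [heading=216, draw]
BK 16: (-12.531,-2.52) -> (0.413,6.885) [heading=216, draw]
LT 90: heading 216 -> 306
Final: pos=(0.413,6.885), heading=306, 3 segment(s) drawn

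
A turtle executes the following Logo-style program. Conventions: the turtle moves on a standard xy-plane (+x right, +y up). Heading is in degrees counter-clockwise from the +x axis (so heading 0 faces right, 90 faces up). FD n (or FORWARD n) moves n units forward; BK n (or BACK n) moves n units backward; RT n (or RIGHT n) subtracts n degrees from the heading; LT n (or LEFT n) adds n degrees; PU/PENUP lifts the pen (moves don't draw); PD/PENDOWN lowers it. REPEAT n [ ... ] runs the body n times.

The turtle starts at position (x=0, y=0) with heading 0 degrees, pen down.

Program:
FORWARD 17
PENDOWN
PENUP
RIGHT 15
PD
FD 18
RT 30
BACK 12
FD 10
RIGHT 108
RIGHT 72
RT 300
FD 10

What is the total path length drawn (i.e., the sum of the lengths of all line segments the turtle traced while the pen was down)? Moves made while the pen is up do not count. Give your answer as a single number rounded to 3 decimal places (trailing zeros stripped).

Answer: 67

Derivation:
Executing turtle program step by step:
Start: pos=(0,0), heading=0, pen down
FD 17: (0,0) -> (17,0) [heading=0, draw]
PD: pen down
PU: pen up
RT 15: heading 0 -> 345
PD: pen down
FD 18: (17,0) -> (34.387,-4.659) [heading=345, draw]
RT 30: heading 345 -> 315
BK 12: (34.387,-4.659) -> (25.901,3.827) [heading=315, draw]
FD 10: (25.901,3.827) -> (32.972,-3.245) [heading=315, draw]
RT 108: heading 315 -> 207
RT 72: heading 207 -> 135
RT 300: heading 135 -> 195
FD 10: (32.972,-3.245) -> (23.313,-5.833) [heading=195, draw]
Final: pos=(23.313,-5.833), heading=195, 5 segment(s) drawn

Segment lengths:
  seg 1: (0,0) -> (17,0), length = 17
  seg 2: (17,0) -> (34.387,-4.659), length = 18
  seg 3: (34.387,-4.659) -> (25.901,3.827), length = 12
  seg 4: (25.901,3.827) -> (32.972,-3.245), length = 10
  seg 5: (32.972,-3.245) -> (23.313,-5.833), length = 10
Total = 67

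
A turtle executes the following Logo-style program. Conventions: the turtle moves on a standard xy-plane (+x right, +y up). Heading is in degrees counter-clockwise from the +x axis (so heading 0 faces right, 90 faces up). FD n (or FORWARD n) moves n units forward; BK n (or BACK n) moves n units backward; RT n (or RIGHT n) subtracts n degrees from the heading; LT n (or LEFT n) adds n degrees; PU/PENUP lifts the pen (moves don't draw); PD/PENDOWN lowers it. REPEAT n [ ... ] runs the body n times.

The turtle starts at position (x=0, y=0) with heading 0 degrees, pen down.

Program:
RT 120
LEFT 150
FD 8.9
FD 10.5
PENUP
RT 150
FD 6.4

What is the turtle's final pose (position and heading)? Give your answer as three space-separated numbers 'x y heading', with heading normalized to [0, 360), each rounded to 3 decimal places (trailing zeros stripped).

Answer: 13.601 4.157 240

Derivation:
Executing turtle program step by step:
Start: pos=(0,0), heading=0, pen down
RT 120: heading 0 -> 240
LT 150: heading 240 -> 30
FD 8.9: (0,0) -> (7.708,4.45) [heading=30, draw]
FD 10.5: (7.708,4.45) -> (16.801,9.7) [heading=30, draw]
PU: pen up
RT 150: heading 30 -> 240
FD 6.4: (16.801,9.7) -> (13.601,4.157) [heading=240, move]
Final: pos=(13.601,4.157), heading=240, 2 segment(s) drawn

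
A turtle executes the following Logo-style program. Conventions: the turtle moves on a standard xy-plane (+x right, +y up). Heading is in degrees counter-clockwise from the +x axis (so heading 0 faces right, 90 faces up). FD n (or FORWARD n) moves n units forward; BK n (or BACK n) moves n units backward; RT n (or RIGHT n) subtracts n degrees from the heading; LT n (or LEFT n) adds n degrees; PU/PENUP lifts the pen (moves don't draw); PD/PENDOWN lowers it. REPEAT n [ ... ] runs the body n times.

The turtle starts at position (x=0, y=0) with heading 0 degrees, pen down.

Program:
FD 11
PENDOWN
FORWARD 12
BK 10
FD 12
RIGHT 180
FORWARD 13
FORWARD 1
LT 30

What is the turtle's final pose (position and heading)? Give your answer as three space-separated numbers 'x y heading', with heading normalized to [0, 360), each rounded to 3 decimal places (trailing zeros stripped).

Executing turtle program step by step:
Start: pos=(0,0), heading=0, pen down
FD 11: (0,0) -> (11,0) [heading=0, draw]
PD: pen down
FD 12: (11,0) -> (23,0) [heading=0, draw]
BK 10: (23,0) -> (13,0) [heading=0, draw]
FD 12: (13,0) -> (25,0) [heading=0, draw]
RT 180: heading 0 -> 180
FD 13: (25,0) -> (12,0) [heading=180, draw]
FD 1: (12,0) -> (11,0) [heading=180, draw]
LT 30: heading 180 -> 210
Final: pos=(11,0), heading=210, 6 segment(s) drawn

Answer: 11 0 210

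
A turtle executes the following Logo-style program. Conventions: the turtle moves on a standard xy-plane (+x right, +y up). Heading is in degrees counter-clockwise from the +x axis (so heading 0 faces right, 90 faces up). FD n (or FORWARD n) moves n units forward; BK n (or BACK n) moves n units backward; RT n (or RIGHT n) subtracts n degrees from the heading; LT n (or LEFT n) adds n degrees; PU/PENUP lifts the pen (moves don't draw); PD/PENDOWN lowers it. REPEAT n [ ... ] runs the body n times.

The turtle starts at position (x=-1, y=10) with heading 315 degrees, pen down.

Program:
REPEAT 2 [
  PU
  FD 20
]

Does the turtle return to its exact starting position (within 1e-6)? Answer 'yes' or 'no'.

Answer: no

Derivation:
Executing turtle program step by step:
Start: pos=(-1,10), heading=315, pen down
REPEAT 2 [
  -- iteration 1/2 --
  PU: pen up
  FD 20: (-1,10) -> (13.142,-4.142) [heading=315, move]
  -- iteration 2/2 --
  PU: pen up
  FD 20: (13.142,-4.142) -> (27.284,-18.284) [heading=315, move]
]
Final: pos=(27.284,-18.284), heading=315, 0 segment(s) drawn

Start position: (-1, 10)
Final position: (27.284, -18.284)
Distance = 40; >= 1e-6 -> NOT closed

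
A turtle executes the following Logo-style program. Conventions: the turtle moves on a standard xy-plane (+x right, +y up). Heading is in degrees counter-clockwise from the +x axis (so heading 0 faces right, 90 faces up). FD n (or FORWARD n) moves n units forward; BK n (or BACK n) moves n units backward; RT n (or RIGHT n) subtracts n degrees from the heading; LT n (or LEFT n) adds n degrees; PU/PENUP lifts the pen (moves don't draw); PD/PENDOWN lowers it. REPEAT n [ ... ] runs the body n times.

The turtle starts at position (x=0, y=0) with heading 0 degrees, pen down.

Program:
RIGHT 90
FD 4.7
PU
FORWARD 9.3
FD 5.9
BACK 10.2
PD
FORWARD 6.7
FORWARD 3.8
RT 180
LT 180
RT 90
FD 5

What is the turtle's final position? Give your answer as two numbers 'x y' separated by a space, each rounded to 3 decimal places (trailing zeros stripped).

Executing turtle program step by step:
Start: pos=(0,0), heading=0, pen down
RT 90: heading 0 -> 270
FD 4.7: (0,0) -> (0,-4.7) [heading=270, draw]
PU: pen up
FD 9.3: (0,-4.7) -> (0,-14) [heading=270, move]
FD 5.9: (0,-14) -> (0,-19.9) [heading=270, move]
BK 10.2: (0,-19.9) -> (0,-9.7) [heading=270, move]
PD: pen down
FD 6.7: (0,-9.7) -> (0,-16.4) [heading=270, draw]
FD 3.8: (0,-16.4) -> (0,-20.2) [heading=270, draw]
RT 180: heading 270 -> 90
LT 180: heading 90 -> 270
RT 90: heading 270 -> 180
FD 5: (0,-20.2) -> (-5,-20.2) [heading=180, draw]
Final: pos=(-5,-20.2), heading=180, 4 segment(s) drawn

Answer: -5 -20.2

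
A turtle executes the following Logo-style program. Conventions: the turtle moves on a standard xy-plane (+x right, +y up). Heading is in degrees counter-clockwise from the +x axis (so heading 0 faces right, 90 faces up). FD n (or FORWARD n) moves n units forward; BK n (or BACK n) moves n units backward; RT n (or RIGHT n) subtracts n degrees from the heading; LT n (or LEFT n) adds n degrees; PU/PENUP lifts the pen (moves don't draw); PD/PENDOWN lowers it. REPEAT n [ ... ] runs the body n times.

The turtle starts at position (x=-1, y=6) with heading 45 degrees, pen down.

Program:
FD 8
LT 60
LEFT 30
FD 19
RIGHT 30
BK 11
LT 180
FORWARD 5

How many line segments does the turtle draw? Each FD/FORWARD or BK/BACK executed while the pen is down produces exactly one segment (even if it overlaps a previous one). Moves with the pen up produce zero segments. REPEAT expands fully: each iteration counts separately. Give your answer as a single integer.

Answer: 4

Derivation:
Executing turtle program step by step:
Start: pos=(-1,6), heading=45, pen down
FD 8: (-1,6) -> (4.657,11.657) [heading=45, draw]
LT 60: heading 45 -> 105
LT 30: heading 105 -> 135
FD 19: (4.657,11.657) -> (-8.778,25.092) [heading=135, draw]
RT 30: heading 135 -> 105
BK 11: (-8.778,25.092) -> (-5.931,14.467) [heading=105, draw]
LT 180: heading 105 -> 285
FD 5: (-5.931,14.467) -> (-4.637,9.637) [heading=285, draw]
Final: pos=(-4.637,9.637), heading=285, 4 segment(s) drawn
Segments drawn: 4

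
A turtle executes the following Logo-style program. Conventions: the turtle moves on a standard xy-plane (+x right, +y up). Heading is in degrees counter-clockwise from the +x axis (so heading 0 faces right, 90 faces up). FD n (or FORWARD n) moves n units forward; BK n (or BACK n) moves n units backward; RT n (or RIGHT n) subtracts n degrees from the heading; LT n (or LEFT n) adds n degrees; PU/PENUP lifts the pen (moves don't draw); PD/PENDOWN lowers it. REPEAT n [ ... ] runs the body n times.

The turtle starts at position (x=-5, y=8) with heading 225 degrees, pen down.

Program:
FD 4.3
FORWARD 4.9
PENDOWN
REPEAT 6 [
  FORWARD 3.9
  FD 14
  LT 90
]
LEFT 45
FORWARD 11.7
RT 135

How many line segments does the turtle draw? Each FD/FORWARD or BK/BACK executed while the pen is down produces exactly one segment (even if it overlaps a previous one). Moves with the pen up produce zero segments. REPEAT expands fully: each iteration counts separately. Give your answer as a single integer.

Executing turtle program step by step:
Start: pos=(-5,8), heading=225, pen down
FD 4.3: (-5,8) -> (-8.041,4.959) [heading=225, draw]
FD 4.9: (-8.041,4.959) -> (-11.505,1.495) [heading=225, draw]
PD: pen down
REPEAT 6 [
  -- iteration 1/6 --
  FD 3.9: (-11.505,1.495) -> (-14.263,-1.263) [heading=225, draw]
  FD 14: (-14.263,-1.263) -> (-24.163,-11.163) [heading=225, draw]
  LT 90: heading 225 -> 315
  -- iteration 2/6 --
  FD 3.9: (-24.163,-11.163) -> (-21.405,-13.92) [heading=315, draw]
  FD 14: (-21.405,-13.92) -> (-11.505,-23.82) [heading=315, draw]
  LT 90: heading 315 -> 45
  -- iteration 3/6 --
  FD 3.9: (-11.505,-23.82) -> (-8.748,-21.062) [heading=45, draw]
  FD 14: (-8.748,-21.062) -> (1.152,-11.163) [heading=45, draw]
  LT 90: heading 45 -> 135
  -- iteration 4/6 --
  FD 3.9: (1.152,-11.163) -> (-1.606,-8.405) [heading=135, draw]
  FD 14: (-1.606,-8.405) -> (-11.505,1.495) [heading=135, draw]
  LT 90: heading 135 -> 225
  -- iteration 5/6 --
  FD 3.9: (-11.505,1.495) -> (-14.263,-1.263) [heading=225, draw]
  FD 14: (-14.263,-1.263) -> (-24.163,-11.163) [heading=225, draw]
  LT 90: heading 225 -> 315
  -- iteration 6/6 --
  FD 3.9: (-24.163,-11.163) -> (-21.405,-13.92) [heading=315, draw]
  FD 14: (-21.405,-13.92) -> (-11.505,-23.82) [heading=315, draw]
  LT 90: heading 315 -> 45
]
LT 45: heading 45 -> 90
FD 11.7: (-11.505,-23.82) -> (-11.505,-12.12) [heading=90, draw]
RT 135: heading 90 -> 315
Final: pos=(-11.505,-12.12), heading=315, 15 segment(s) drawn
Segments drawn: 15

Answer: 15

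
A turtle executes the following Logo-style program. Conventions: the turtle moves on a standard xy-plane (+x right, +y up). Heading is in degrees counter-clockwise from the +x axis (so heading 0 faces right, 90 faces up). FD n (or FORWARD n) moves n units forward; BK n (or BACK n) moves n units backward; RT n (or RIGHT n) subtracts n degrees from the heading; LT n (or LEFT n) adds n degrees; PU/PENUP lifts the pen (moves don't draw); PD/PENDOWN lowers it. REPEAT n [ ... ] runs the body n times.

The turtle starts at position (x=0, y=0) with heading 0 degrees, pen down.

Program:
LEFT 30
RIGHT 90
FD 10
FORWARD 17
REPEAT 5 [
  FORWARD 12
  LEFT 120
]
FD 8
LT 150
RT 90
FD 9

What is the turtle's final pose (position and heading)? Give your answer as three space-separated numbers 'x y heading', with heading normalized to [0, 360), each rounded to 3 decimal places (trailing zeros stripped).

Answer: 13 -31.177 240

Derivation:
Executing turtle program step by step:
Start: pos=(0,0), heading=0, pen down
LT 30: heading 0 -> 30
RT 90: heading 30 -> 300
FD 10: (0,0) -> (5,-8.66) [heading=300, draw]
FD 17: (5,-8.66) -> (13.5,-23.383) [heading=300, draw]
REPEAT 5 [
  -- iteration 1/5 --
  FD 12: (13.5,-23.383) -> (19.5,-33.775) [heading=300, draw]
  LT 120: heading 300 -> 60
  -- iteration 2/5 --
  FD 12: (19.5,-33.775) -> (25.5,-23.383) [heading=60, draw]
  LT 120: heading 60 -> 180
  -- iteration 3/5 --
  FD 12: (25.5,-23.383) -> (13.5,-23.383) [heading=180, draw]
  LT 120: heading 180 -> 300
  -- iteration 4/5 --
  FD 12: (13.5,-23.383) -> (19.5,-33.775) [heading=300, draw]
  LT 120: heading 300 -> 60
  -- iteration 5/5 --
  FD 12: (19.5,-33.775) -> (25.5,-23.383) [heading=60, draw]
  LT 120: heading 60 -> 180
]
FD 8: (25.5,-23.383) -> (17.5,-23.383) [heading=180, draw]
LT 150: heading 180 -> 330
RT 90: heading 330 -> 240
FD 9: (17.5,-23.383) -> (13,-31.177) [heading=240, draw]
Final: pos=(13,-31.177), heading=240, 9 segment(s) drawn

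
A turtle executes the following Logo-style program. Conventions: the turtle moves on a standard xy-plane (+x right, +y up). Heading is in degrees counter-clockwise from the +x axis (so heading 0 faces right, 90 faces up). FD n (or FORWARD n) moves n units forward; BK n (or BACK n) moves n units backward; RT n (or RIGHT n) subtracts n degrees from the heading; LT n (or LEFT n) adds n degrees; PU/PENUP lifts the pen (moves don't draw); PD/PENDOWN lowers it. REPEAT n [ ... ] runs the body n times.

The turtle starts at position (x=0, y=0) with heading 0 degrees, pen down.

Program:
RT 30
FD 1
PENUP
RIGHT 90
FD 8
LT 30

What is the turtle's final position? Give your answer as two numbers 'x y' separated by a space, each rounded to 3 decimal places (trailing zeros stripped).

Executing turtle program step by step:
Start: pos=(0,0), heading=0, pen down
RT 30: heading 0 -> 330
FD 1: (0,0) -> (0.866,-0.5) [heading=330, draw]
PU: pen up
RT 90: heading 330 -> 240
FD 8: (0.866,-0.5) -> (-3.134,-7.428) [heading=240, move]
LT 30: heading 240 -> 270
Final: pos=(-3.134,-7.428), heading=270, 1 segment(s) drawn

Answer: -3.134 -7.428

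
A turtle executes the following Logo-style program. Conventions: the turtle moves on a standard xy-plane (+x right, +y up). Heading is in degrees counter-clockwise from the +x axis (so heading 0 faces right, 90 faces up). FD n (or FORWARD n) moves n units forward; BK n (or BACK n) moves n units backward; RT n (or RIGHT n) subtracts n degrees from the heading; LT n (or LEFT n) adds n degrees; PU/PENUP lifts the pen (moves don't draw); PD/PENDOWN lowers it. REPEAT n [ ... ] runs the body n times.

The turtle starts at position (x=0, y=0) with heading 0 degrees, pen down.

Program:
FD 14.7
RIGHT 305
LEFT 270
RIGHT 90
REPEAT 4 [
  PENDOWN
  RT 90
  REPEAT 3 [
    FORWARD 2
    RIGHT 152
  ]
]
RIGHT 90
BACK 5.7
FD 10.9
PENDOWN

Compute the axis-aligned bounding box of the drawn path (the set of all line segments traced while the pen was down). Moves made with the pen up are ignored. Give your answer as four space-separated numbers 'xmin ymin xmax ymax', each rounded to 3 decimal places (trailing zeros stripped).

Answer: 0 -5.192 17.548 4.151

Derivation:
Executing turtle program step by step:
Start: pos=(0,0), heading=0, pen down
FD 14.7: (0,0) -> (14.7,0) [heading=0, draw]
RT 305: heading 0 -> 55
LT 270: heading 55 -> 325
RT 90: heading 325 -> 235
REPEAT 4 [
  -- iteration 1/4 --
  PD: pen down
  RT 90: heading 235 -> 145
  REPEAT 3 [
    -- iteration 1/3 --
    FD 2: (14.7,0) -> (13.062,1.147) [heading=145, draw]
    RT 152: heading 145 -> 353
    -- iteration 2/3 --
    FD 2: (13.062,1.147) -> (15.047,0.903) [heading=353, draw]
    RT 152: heading 353 -> 201
    -- iteration 3/3 --
    FD 2: (15.047,0.903) -> (13.18,0.187) [heading=201, draw]
    RT 152: heading 201 -> 49
  ]
  -- iteration 2/4 --
  PD: pen down
  RT 90: heading 49 -> 319
  REPEAT 3 [
    -- iteration 1/3 --
    FD 2: (13.18,0.187) -> (14.689,-1.125) [heading=319, draw]
    RT 152: heading 319 -> 167
    -- iteration 2/3 --
    FD 2: (14.689,-1.125) -> (12.74,-0.676) [heading=167, draw]
    RT 152: heading 167 -> 15
    -- iteration 3/3 --
    FD 2: (12.74,-0.676) -> (14.672,-0.158) [heading=15, draw]
    RT 152: heading 15 -> 223
  ]
  -- iteration 3/4 --
  PD: pen down
  RT 90: heading 223 -> 133
  REPEAT 3 [
    -- iteration 1/3 --
    FD 2: (14.672,-0.158) -> (13.308,1.305) [heading=133, draw]
    RT 152: heading 133 -> 341
    -- iteration 2/3 --
    FD 2: (13.308,1.305) -> (15.199,0.654) [heading=341, draw]
    RT 152: heading 341 -> 189
    -- iteration 3/3 --
    FD 2: (15.199,0.654) -> (13.224,0.341) [heading=189, draw]
    RT 152: heading 189 -> 37
  ]
  -- iteration 4/4 --
  PD: pen down
  RT 90: heading 37 -> 307
  REPEAT 3 [
    -- iteration 1/3 --
    FD 2: (13.224,0.341) -> (14.427,-1.256) [heading=307, draw]
    RT 152: heading 307 -> 155
    -- iteration 2/3 --
    FD 2: (14.427,-1.256) -> (12.615,-0.411) [heading=155, draw]
    RT 152: heading 155 -> 3
    -- iteration 3/3 --
    FD 2: (12.615,-0.411) -> (14.612,-0.307) [heading=3, draw]
    RT 152: heading 3 -> 211
  ]
]
RT 90: heading 211 -> 121
BK 5.7: (14.612,-0.307) -> (17.548,-5.192) [heading=121, draw]
FD 10.9: (17.548,-5.192) -> (11.934,4.151) [heading=121, draw]
PD: pen down
Final: pos=(11.934,4.151), heading=121, 15 segment(s) drawn

Segment endpoints: x in {0, 11.934, 12.615, 12.74, 13.062, 13.18, 13.224, 13.308, 14.427, 14.612, 14.672, 14.689, 14.7, 15.047, 15.199, 17.548}, y in {-5.192, -1.256, -1.125, -0.676, -0.411, -0.307, -0.158, 0, 0.187, 0.341, 0.654, 0.903, 1.147, 1.305, 4.151}
xmin=0, ymin=-5.192, xmax=17.548, ymax=4.151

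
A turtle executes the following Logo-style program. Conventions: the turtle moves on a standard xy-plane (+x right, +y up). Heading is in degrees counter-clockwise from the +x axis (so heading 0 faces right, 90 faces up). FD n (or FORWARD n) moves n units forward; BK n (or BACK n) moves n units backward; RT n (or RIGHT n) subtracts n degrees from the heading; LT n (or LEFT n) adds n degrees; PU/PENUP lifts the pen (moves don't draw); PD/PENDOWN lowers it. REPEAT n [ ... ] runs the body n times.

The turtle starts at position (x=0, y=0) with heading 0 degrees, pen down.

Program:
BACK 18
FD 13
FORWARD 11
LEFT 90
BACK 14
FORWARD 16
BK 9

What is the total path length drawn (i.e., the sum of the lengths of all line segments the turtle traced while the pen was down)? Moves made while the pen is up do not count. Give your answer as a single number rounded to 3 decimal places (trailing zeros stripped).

Executing turtle program step by step:
Start: pos=(0,0), heading=0, pen down
BK 18: (0,0) -> (-18,0) [heading=0, draw]
FD 13: (-18,0) -> (-5,0) [heading=0, draw]
FD 11: (-5,0) -> (6,0) [heading=0, draw]
LT 90: heading 0 -> 90
BK 14: (6,0) -> (6,-14) [heading=90, draw]
FD 16: (6,-14) -> (6,2) [heading=90, draw]
BK 9: (6,2) -> (6,-7) [heading=90, draw]
Final: pos=(6,-7), heading=90, 6 segment(s) drawn

Segment lengths:
  seg 1: (0,0) -> (-18,0), length = 18
  seg 2: (-18,0) -> (-5,0), length = 13
  seg 3: (-5,0) -> (6,0), length = 11
  seg 4: (6,0) -> (6,-14), length = 14
  seg 5: (6,-14) -> (6,2), length = 16
  seg 6: (6,2) -> (6,-7), length = 9
Total = 81

Answer: 81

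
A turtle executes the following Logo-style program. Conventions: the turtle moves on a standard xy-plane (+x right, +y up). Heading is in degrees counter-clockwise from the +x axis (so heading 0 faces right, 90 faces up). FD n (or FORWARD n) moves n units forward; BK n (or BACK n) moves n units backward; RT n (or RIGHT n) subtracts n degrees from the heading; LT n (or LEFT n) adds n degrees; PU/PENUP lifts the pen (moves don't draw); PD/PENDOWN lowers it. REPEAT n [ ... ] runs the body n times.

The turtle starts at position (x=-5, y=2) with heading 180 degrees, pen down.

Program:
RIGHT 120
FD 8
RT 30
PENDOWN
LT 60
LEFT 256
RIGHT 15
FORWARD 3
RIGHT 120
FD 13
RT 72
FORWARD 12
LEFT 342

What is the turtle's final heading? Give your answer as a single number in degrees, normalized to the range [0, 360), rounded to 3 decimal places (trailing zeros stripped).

Executing turtle program step by step:
Start: pos=(-5,2), heading=180, pen down
RT 120: heading 180 -> 60
FD 8: (-5,2) -> (-1,8.928) [heading=60, draw]
RT 30: heading 60 -> 30
PD: pen down
LT 60: heading 30 -> 90
LT 256: heading 90 -> 346
RT 15: heading 346 -> 331
FD 3: (-1,8.928) -> (1.624,7.474) [heading=331, draw]
RT 120: heading 331 -> 211
FD 13: (1.624,7.474) -> (-9.519,0.778) [heading=211, draw]
RT 72: heading 211 -> 139
FD 12: (-9.519,0.778) -> (-18.576,8.651) [heading=139, draw]
LT 342: heading 139 -> 121
Final: pos=(-18.576,8.651), heading=121, 4 segment(s) drawn

Answer: 121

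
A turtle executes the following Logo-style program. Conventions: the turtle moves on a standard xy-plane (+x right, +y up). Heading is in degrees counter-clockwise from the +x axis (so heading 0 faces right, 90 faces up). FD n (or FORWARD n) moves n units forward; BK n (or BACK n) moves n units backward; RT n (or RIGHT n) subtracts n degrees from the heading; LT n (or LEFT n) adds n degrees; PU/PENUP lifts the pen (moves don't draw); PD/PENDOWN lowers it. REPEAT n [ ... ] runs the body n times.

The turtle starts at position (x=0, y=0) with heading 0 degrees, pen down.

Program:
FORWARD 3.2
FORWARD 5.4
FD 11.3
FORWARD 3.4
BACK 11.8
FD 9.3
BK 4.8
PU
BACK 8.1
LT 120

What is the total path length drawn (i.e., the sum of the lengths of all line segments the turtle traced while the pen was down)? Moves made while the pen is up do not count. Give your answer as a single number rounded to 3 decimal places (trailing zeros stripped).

Answer: 49.2

Derivation:
Executing turtle program step by step:
Start: pos=(0,0), heading=0, pen down
FD 3.2: (0,0) -> (3.2,0) [heading=0, draw]
FD 5.4: (3.2,0) -> (8.6,0) [heading=0, draw]
FD 11.3: (8.6,0) -> (19.9,0) [heading=0, draw]
FD 3.4: (19.9,0) -> (23.3,0) [heading=0, draw]
BK 11.8: (23.3,0) -> (11.5,0) [heading=0, draw]
FD 9.3: (11.5,0) -> (20.8,0) [heading=0, draw]
BK 4.8: (20.8,0) -> (16,0) [heading=0, draw]
PU: pen up
BK 8.1: (16,0) -> (7.9,0) [heading=0, move]
LT 120: heading 0 -> 120
Final: pos=(7.9,0), heading=120, 7 segment(s) drawn

Segment lengths:
  seg 1: (0,0) -> (3.2,0), length = 3.2
  seg 2: (3.2,0) -> (8.6,0), length = 5.4
  seg 3: (8.6,0) -> (19.9,0), length = 11.3
  seg 4: (19.9,0) -> (23.3,0), length = 3.4
  seg 5: (23.3,0) -> (11.5,0), length = 11.8
  seg 6: (11.5,0) -> (20.8,0), length = 9.3
  seg 7: (20.8,0) -> (16,0), length = 4.8
Total = 49.2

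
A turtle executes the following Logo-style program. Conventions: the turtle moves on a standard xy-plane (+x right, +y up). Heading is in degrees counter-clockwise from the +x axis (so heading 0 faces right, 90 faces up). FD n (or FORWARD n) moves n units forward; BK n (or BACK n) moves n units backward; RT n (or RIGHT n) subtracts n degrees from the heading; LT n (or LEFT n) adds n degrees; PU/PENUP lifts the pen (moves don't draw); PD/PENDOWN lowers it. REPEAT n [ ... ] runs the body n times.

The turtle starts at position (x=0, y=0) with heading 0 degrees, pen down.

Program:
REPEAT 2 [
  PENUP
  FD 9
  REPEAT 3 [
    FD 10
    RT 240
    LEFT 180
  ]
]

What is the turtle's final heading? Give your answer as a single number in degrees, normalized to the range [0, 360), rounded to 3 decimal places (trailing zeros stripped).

Executing turtle program step by step:
Start: pos=(0,0), heading=0, pen down
REPEAT 2 [
  -- iteration 1/2 --
  PU: pen up
  FD 9: (0,0) -> (9,0) [heading=0, move]
  REPEAT 3 [
    -- iteration 1/3 --
    FD 10: (9,0) -> (19,0) [heading=0, move]
    RT 240: heading 0 -> 120
    LT 180: heading 120 -> 300
    -- iteration 2/3 --
    FD 10: (19,0) -> (24,-8.66) [heading=300, move]
    RT 240: heading 300 -> 60
    LT 180: heading 60 -> 240
    -- iteration 3/3 --
    FD 10: (24,-8.66) -> (19,-17.321) [heading=240, move]
    RT 240: heading 240 -> 0
    LT 180: heading 0 -> 180
  ]
  -- iteration 2/2 --
  PU: pen up
  FD 9: (19,-17.321) -> (10,-17.321) [heading=180, move]
  REPEAT 3 [
    -- iteration 1/3 --
    FD 10: (10,-17.321) -> (0,-17.321) [heading=180, move]
    RT 240: heading 180 -> 300
    LT 180: heading 300 -> 120
    -- iteration 2/3 --
    FD 10: (0,-17.321) -> (-5,-8.66) [heading=120, move]
    RT 240: heading 120 -> 240
    LT 180: heading 240 -> 60
    -- iteration 3/3 --
    FD 10: (-5,-8.66) -> (0,0) [heading=60, move]
    RT 240: heading 60 -> 180
    LT 180: heading 180 -> 0
  ]
]
Final: pos=(0,0), heading=0, 0 segment(s) drawn

Answer: 0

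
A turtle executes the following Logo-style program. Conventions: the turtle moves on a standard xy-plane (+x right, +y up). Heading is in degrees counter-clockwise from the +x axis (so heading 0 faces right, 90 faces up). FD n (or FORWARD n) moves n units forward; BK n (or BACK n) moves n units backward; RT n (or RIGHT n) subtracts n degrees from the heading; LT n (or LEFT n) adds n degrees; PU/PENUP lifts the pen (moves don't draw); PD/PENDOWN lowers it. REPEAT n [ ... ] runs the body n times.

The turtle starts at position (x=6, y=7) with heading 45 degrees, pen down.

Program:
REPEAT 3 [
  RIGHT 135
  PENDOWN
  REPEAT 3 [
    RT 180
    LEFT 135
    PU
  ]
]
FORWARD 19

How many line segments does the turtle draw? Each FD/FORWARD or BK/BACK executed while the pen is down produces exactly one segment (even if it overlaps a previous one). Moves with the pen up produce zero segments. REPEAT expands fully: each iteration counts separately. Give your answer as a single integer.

Answer: 0

Derivation:
Executing turtle program step by step:
Start: pos=(6,7), heading=45, pen down
REPEAT 3 [
  -- iteration 1/3 --
  RT 135: heading 45 -> 270
  PD: pen down
  REPEAT 3 [
    -- iteration 1/3 --
    RT 180: heading 270 -> 90
    LT 135: heading 90 -> 225
    PU: pen up
    -- iteration 2/3 --
    RT 180: heading 225 -> 45
    LT 135: heading 45 -> 180
    PU: pen up
    -- iteration 3/3 --
    RT 180: heading 180 -> 0
    LT 135: heading 0 -> 135
    PU: pen up
  ]
  -- iteration 2/3 --
  RT 135: heading 135 -> 0
  PD: pen down
  REPEAT 3 [
    -- iteration 1/3 --
    RT 180: heading 0 -> 180
    LT 135: heading 180 -> 315
    PU: pen up
    -- iteration 2/3 --
    RT 180: heading 315 -> 135
    LT 135: heading 135 -> 270
    PU: pen up
    -- iteration 3/3 --
    RT 180: heading 270 -> 90
    LT 135: heading 90 -> 225
    PU: pen up
  ]
  -- iteration 3/3 --
  RT 135: heading 225 -> 90
  PD: pen down
  REPEAT 3 [
    -- iteration 1/3 --
    RT 180: heading 90 -> 270
    LT 135: heading 270 -> 45
    PU: pen up
    -- iteration 2/3 --
    RT 180: heading 45 -> 225
    LT 135: heading 225 -> 0
    PU: pen up
    -- iteration 3/3 --
    RT 180: heading 0 -> 180
    LT 135: heading 180 -> 315
    PU: pen up
  ]
]
FD 19: (6,7) -> (19.435,-6.435) [heading=315, move]
Final: pos=(19.435,-6.435), heading=315, 0 segment(s) drawn
Segments drawn: 0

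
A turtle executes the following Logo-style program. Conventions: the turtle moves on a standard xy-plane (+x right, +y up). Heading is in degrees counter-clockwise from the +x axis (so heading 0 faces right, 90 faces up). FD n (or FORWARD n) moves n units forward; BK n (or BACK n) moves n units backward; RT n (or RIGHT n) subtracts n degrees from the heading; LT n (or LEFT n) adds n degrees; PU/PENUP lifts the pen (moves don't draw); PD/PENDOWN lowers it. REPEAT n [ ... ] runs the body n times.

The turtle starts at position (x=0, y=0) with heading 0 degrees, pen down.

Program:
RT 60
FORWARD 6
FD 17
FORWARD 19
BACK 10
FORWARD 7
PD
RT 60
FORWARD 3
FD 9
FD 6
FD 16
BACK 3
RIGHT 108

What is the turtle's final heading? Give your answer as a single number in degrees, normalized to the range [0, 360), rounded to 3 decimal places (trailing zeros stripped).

Executing turtle program step by step:
Start: pos=(0,0), heading=0, pen down
RT 60: heading 0 -> 300
FD 6: (0,0) -> (3,-5.196) [heading=300, draw]
FD 17: (3,-5.196) -> (11.5,-19.919) [heading=300, draw]
FD 19: (11.5,-19.919) -> (21,-36.373) [heading=300, draw]
BK 10: (21,-36.373) -> (16,-27.713) [heading=300, draw]
FD 7: (16,-27.713) -> (19.5,-33.775) [heading=300, draw]
PD: pen down
RT 60: heading 300 -> 240
FD 3: (19.5,-33.775) -> (18,-36.373) [heading=240, draw]
FD 9: (18,-36.373) -> (13.5,-44.167) [heading=240, draw]
FD 6: (13.5,-44.167) -> (10.5,-49.363) [heading=240, draw]
FD 16: (10.5,-49.363) -> (2.5,-63.22) [heading=240, draw]
BK 3: (2.5,-63.22) -> (4,-60.622) [heading=240, draw]
RT 108: heading 240 -> 132
Final: pos=(4,-60.622), heading=132, 10 segment(s) drawn

Answer: 132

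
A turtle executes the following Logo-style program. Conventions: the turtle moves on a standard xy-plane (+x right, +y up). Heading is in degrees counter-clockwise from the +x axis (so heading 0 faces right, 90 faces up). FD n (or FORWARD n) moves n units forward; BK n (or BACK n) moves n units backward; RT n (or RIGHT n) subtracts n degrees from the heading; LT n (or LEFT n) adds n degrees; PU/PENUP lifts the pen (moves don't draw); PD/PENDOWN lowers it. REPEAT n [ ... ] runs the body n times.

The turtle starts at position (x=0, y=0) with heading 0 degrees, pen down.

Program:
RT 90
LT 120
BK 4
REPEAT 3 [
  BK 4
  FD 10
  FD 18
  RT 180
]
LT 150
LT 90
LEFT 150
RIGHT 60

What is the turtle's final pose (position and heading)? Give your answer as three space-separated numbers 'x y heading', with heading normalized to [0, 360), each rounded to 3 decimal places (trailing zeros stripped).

Answer: 17.321 10 180

Derivation:
Executing turtle program step by step:
Start: pos=(0,0), heading=0, pen down
RT 90: heading 0 -> 270
LT 120: heading 270 -> 30
BK 4: (0,0) -> (-3.464,-2) [heading=30, draw]
REPEAT 3 [
  -- iteration 1/3 --
  BK 4: (-3.464,-2) -> (-6.928,-4) [heading=30, draw]
  FD 10: (-6.928,-4) -> (1.732,1) [heading=30, draw]
  FD 18: (1.732,1) -> (17.321,10) [heading=30, draw]
  RT 180: heading 30 -> 210
  -- iteration 2/3 --
  BK 4: (17.321,10) -> (20.785,12) [heading=210, draw]
  FD 10: (20.785,12) -> (12.124,7) [heading=210, draw]
  FD 18: (12.124,7) -> (-3.464,-2) [heading=210, draw]
  RT 180: heading 210 -> 30
  -- iteration 3/3 --
  BK 4: (-3.464,-2) -> (-6.928,-4) [heading=30, draw]
  FD 10: (-6.928,-4) -> (1.732,1) [heading=30, draw]
  FD 18: (1.732,1) -> (17.321,10) [heading=30, draw]
  RT 180: heading 30 -> 210
]
LT 150: heading 210 -> 0
LT 90: heading 0 -> 90
LT 150: heading 90 -> 240
RT 60: heading 240 -> 180
Final: pos=(17.321,10), heading=180, 10 segment(s) drawn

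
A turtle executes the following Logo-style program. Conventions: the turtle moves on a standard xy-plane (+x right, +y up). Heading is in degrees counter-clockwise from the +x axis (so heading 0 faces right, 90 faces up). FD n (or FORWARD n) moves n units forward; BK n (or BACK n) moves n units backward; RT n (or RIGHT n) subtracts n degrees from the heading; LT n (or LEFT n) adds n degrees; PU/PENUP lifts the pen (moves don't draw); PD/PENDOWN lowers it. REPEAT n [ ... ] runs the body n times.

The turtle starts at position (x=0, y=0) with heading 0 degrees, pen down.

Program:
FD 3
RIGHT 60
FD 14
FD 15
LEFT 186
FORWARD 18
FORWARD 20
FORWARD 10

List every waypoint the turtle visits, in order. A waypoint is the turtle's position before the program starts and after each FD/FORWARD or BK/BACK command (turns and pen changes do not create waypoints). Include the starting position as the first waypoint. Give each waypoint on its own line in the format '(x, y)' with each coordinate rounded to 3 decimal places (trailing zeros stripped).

Answer: (0, 0)
(3, 0)
(10, -12.124)
(17.5, -25.115)
(6.92, -10.552)
(-4.836, 5.628)
(-10.714, 13.718)

Derivation:
Executing turtle program step by step:
Start: pos=(0,0), heading=0, pen down
FD 3: (0,0) -> (3,0) [heading=0, draw]
RT 60: heading 0 -> 300
FD 14: (3,0) -> (10,-12.124) [heading=300, draw]
FD 15: (10,-12.124) -> (17.5,-25.115) [heading=300, draw]
LT 186: heading 300 -> 126
FD 18: (17.5,-25.115) -> (6.92,-10.552) [heading=126, draw]
FD 20: (6.92,-10.552) -> (-4.836,5.628) [heading=126, draw]
FD 10: (-4.836,5.628) -> (-10.714,13.718) [heading=126, draw]
Final: pos=(-10.714,13.718), heading=126, 6 segment(s) drawn
Waypoints (7 total):
(0, 0)
(3, 0)
(10, -12.124)
(17.5, -25.115)
(6.92, -10.552)
(-4.836, 5.628)
(-10.714, 13.718)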